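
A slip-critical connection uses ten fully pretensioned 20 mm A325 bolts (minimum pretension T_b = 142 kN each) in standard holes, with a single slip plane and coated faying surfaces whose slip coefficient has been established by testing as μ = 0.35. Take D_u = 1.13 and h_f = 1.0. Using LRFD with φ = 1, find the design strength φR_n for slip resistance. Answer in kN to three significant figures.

562 kN

R_n = μ · D_u · h_f · T_b · n_s · n_b = 0.35 × 1.13 × 1.0 × 142 × 1 × 10 = 561.6 kN.
Design strength φR_n = 1 × 561.6 = 562 kN.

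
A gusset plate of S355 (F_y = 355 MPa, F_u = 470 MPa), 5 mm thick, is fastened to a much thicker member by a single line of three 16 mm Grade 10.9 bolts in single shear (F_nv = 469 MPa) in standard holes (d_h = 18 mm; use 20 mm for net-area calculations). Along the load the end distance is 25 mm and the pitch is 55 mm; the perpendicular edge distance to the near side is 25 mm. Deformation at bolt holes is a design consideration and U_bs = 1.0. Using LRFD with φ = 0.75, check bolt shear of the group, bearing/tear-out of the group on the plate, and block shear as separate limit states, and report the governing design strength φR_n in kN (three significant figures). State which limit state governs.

Bolt shear: A_b = π·16²/4 = 201.1 mm²; R_n = 469 × 201.1 × 3 × 1 / 1000 = 282.9 kN → 0.75 × 282.9 = 212 kN.
Bearing: edge l_c = 16, r_n = 45.12 kN; interior l_c = 37, r_n = 90.24 kN; R_n = 45.12 + 2·90.24 = 225.6 kN → 169 kN.
Block shear: A_gv = 675, A_nv = 425, A_nt = 75 mm²; R_n = min(0.6F_uA_nv, 0.6F_yA_gv) + U_bs·F_u·A_nt = 155.1 kN → 116 kN.
Block shear governs: 116 kN.

116 kN (block shear governs)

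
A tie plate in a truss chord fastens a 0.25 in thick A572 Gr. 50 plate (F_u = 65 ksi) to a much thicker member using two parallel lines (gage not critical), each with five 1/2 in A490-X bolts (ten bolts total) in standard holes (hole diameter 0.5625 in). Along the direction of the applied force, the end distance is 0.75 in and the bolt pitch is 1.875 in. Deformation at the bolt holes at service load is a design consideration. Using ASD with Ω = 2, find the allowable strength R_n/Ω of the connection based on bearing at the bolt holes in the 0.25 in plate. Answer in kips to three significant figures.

Per bolt r_n = 1.2 l_c t F_u ≤ 2.4 d t F_u; upper limit = 2.4 × 0.5 × 0.25 × 65 = 19.5 kips.
Edge bolt: l_c = 0.75 − 0.5625/2 = 0.4688 in → 1.2 × 0.4688 × 0.25 × 65 = 9.141 → r_n = 9.141 kips.
Interior bolts: l_c = 1.875 − 0.5625 = 1.312 in → 1.2 × 1.312 × 0.25 × 65 = 25.59 → r_n = 19.5 kips.
R_n = 2 × 9.141 + 8 × 19.5 = 174.3 kips.
Allowable strength R_n/Ω = 174.3 / 2 = 87.1 kips.

87.1 kips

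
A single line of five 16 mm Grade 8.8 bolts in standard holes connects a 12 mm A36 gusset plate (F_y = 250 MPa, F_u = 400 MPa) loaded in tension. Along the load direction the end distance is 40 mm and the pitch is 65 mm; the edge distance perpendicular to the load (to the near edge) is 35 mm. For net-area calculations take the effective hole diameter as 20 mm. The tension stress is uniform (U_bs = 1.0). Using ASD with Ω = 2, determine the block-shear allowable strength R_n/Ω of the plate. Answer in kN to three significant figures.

330 kN

Shear plane L_v = 40 + 4·65 = 300 mm; A_gv = 300 × 12 = 3600 mm².
A_nv = (300 − 4.5·20) × 12 = 2520 mm².
A_nt = (35 − 0.5·20) × 12 = 300 mm².
0.6 F_u A_nv = 604.8 kN; 0.6 F_y A_gv = 540 kN → shear yielding governs the shear term.
R_n = 540 + 1.0 × 400 × 300 / 1000 = 660 kN.
Allowable strength R_n/Ω = 660 / 2 = 330 kN.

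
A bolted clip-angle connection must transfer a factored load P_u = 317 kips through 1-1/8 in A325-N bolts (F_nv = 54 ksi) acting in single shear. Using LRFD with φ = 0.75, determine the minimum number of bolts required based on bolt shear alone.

A_b = π·1.125²/4 = 0.994 in².
Per-bolt design strength φR_n = 0.75 × 54 × 0.994 × 1 = 40.26 kips.
n ≥ 317 / 40.26 = 7.874 → use 8 bolts.

8 bolts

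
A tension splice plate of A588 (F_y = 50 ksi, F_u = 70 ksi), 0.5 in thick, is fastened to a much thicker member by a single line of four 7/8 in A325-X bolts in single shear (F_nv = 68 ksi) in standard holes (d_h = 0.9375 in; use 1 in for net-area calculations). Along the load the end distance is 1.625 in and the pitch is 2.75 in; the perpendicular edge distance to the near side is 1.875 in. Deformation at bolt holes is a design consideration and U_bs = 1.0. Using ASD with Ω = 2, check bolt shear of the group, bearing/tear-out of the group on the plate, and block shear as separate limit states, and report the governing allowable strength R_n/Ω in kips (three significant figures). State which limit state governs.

Bolt shear: A_b = π·0.875²/4 = 0.6013 in²; R_n = 68 × 0.6013 × 4 × 1 = 163.6 kips → 163.6 / 2 = 81.8 kips.
Bearing: edge l_c = 1.156, r_n = 48.56 kips; interior l_c = 1.812, r_n = 73.5 kips; R_n = 48.56 + 3·73.5 = 269.1 kips → 135 kips.
Block shear: A_gv = 4.938, A_nv = 3.188, A_nt = 0.6875 in²; R_n = min(0.6F_uA_nv, 0.6F_yA_gv) + U_bs·F_u·A_nt = 182 kips → 91 kips.
Bolt shear governs: 81.8 kips.

81.8 kips (bolt shear governs)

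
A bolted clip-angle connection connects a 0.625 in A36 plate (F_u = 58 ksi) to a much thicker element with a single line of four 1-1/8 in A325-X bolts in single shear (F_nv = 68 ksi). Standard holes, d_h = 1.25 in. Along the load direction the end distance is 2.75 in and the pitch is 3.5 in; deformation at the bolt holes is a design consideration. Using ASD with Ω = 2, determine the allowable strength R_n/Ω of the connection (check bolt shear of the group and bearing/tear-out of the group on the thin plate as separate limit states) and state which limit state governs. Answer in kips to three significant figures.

135 kips (bolt shear governs)

Bolt shear: A_b = π·1.125²/4 = 0.994 in²; R_n = 68 × 0.994 × 4 × 1 = 270.4 kips → 270.4 / 2 = 135 kips.
Bearing (1.2 l_c t F_u ≤ 2.4 d t F_u): upper limit = 2.4·1.125·0.625·58 = 97.87 kips.
  Edge l_c = 2.75 − 1.25/2 = 2.125 → r_n = 92.44 kips; interior l_c = 3.5 − 1.25 = 2.25 → r_n = 97.87 kips.
  R_n,bearing = 1·92.44 + 3·97.87 = 386.1 kips → 386.1 / 2 = 193 kips.
Bolt shear governs: 135 kips.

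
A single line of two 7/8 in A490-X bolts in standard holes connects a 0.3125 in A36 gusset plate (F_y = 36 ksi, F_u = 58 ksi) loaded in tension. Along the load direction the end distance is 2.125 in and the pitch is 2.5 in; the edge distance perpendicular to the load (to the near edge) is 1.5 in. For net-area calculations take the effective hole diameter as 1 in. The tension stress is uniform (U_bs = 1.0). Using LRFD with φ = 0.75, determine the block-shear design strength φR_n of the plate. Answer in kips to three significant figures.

Shear plane L_v = 2.125 + 1·2.5 = 4.625 in; A_gv = 4.625 × 0.3125 = 1.445 in².
A_nv = (4.625 − 1.5·1) × 0.3125 = 0.9766 in².
A_nt = (1.5 − 0.5·1) × 0.3125 = 0.3125 in².
0.6 F_u A_nv = 33.98 kips; 0.6 F_y A_gv = 31.22 kips → shear yielding governs the shear term.
R_n = 31.22 + 1.0 × 58 × 0.3125 = 49.34 kips.
Design strength φR_n = 0.75 × 49.34 = 37 kips.

37 kips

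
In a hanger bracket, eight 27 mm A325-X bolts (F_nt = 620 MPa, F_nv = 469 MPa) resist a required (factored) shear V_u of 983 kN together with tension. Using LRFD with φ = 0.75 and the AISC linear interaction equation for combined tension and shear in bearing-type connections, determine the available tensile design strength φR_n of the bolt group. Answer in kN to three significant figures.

1470 kN

A_b = π·27²/4 = 572.6 mm²; f_rv = 983 × 1000 / (8 × 572.6) = 214.6 MPa.
F'_nt = 1.3 F_nt − (F_nt / φF_nv) f_rv = 1.3·620 − (620/(0.75·469))·214.6 = 427.7 MPa, capped at F_nt → F'_nt = 427.7 MPa.
R_n = F'_nt · A_b · n = 427.7 × 572.6 × 8 / 1000 = 1959 kN.
Design strength φR_n = 0.75 × 1959 = 1470 kN.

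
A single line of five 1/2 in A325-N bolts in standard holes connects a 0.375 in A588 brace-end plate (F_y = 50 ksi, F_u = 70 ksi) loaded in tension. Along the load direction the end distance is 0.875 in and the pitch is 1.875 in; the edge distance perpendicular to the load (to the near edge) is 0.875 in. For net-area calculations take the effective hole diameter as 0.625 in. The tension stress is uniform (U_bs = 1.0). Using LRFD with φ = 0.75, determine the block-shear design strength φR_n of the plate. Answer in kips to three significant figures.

76.8 kips

Shear plane L_v = 0.875 + 4·1.875 = 8.375 in; A_gv = 8.375 × 0.375 = 3.141 in².
A_nv = (8.375 − 4.5·0.625) × 0.375 = 2.086 in².
A_nt = (0.875 − 0.5·0.625) × 0.375 = 0.2109 in².
0.6 F_u A_nv = 87.61 kips; 0.6 F_y A_gv = 94.22 kips → shear rupture governs the shear term.
R_n = 87.61 + 1.0 × 70 × 0.2109 = 102.4 kips.
Design strength φR_n = 0.75 × 102.4 = 76.8 kips.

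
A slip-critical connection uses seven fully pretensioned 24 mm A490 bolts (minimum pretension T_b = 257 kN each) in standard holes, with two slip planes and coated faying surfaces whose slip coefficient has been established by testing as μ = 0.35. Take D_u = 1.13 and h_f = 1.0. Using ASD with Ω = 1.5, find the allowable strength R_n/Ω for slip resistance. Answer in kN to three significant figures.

949 kN

R_n = μ · D_u · h_f · T_b · n_s · n_b = 0.35 × 1.13 × 1.0 × 257 × 2 × 7 = 1423 kN.
Allowable strength R_n/Ω = 1423 / 1.5 = 949 kN.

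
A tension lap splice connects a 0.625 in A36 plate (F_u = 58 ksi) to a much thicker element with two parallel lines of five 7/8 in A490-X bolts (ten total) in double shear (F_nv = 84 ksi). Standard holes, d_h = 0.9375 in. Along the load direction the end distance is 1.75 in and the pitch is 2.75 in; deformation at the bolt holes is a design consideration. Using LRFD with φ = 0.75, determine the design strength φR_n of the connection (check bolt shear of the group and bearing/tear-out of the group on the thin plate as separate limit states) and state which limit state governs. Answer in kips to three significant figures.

540 kips (bearing governs)

Bolt shear: A_b = π·0.875²/4 = 0.6013 in²; R_n = 84 × 0.6013 × 10 × 2 = 1010 kips → 0.75 × 1010 = 758 kips.
Bearing (1.2 l_c t F_u ≤ 2.4 d t F_u): upper limit = 2.4·0.875·0.625·58 = 76.12 kips.
  Edge l_c = 1.75 − 0.9375/2 = 1.281 → r_n = 55.73 kips; interior l_c = 2.75 − 0.9375 = 1.812 → r_n = 76.12 kips.
  R_n,bearing = 2·55.73 + 8·76.12 = 720.5 kips → 0.75 × 720.5 = 540 kips.
Bearing governs: 540 kips.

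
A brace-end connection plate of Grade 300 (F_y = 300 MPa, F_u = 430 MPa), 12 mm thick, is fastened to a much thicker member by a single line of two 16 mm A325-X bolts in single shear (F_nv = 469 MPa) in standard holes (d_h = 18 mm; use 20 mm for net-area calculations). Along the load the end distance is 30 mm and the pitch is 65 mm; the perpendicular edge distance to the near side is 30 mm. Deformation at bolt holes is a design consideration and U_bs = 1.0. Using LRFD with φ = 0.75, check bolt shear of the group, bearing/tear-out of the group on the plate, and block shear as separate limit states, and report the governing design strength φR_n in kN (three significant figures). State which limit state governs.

141 kN (bolt shear governs)

Bolt shear: A_b = π·16²/4 = 201.1 mm²; R_n = 469 × 201.1 × 2 × 1 / 1000 = 188.6 kN → 0.75 × 188.6 = 141 kN.
Bearing: edge l_c = 21, r_n = 130 kN; interior l_c = 47, r_n = 198.1 kN; R_n = 130 + 1·198.1 = 328.2 kN → 246 kN.
Block shear: A_gv = 1140, A_nv = 780, A_nt = 240 mm²; R_n = min(0.6F_uA_nv, 0.6F_yA_gv) + U_bs·F_u·A_nt = 304.4 kN → 228 kN.
Bolt shear governs: 141 kN.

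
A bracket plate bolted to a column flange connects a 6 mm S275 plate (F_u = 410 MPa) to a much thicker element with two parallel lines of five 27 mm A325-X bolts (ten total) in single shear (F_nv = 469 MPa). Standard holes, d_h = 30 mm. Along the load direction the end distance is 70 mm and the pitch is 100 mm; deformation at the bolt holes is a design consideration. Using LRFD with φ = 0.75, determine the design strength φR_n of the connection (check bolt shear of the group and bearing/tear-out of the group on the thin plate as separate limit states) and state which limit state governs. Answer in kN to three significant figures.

Bolt shear: A_b = π·27²/4 = 572.6 mm²; R_n = 469 × 572.6 × 10 × 1 / 1000 = 2685 kN → 0.75 × 2685 = 2010 kN.
Bearing (1.2 l_c t F_u ≤ 2.4 d t F_u): upper limit = 2.4·27·6·410 / 1000 = 159.4 kN.
  Edge l_c = 70 − 30/2 = 55 → r_n = 159.4 kN; interior l_c = 100 − 30 = 70 → r_n = 159.4 kN.
  R_n,bearing = 2·159.4 + 8·159.4 = 1594 kN → 0.75 × 1594 = 1200 kN.
Bearing governs: 1200 kN.

1200 kN (bearing governs)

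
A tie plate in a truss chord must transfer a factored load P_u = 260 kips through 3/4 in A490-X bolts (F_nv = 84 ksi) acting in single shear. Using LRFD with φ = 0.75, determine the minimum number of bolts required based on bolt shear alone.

10 bolts

A_b = π·0.75²/4 = 0.4418 in².
Per-bolt design strength φR_n = 0.75 × 84 × 0.4418 × 1 = 27.83 kips.
n ≥ 260 / 27.83 = 9.342 → use 10 bolts.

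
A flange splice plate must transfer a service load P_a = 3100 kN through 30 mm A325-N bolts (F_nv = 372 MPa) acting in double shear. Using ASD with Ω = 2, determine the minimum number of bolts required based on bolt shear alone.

12 bolts

A_b = π·30²/4 = 706.9 mm².
Per-bolt allowable strength R_n/Ω = 372 × 706.9 × 2 / 1000 / 2 = 263 kN.
n ≥ 3100 / 263 = 11.79 → use 12 bolts.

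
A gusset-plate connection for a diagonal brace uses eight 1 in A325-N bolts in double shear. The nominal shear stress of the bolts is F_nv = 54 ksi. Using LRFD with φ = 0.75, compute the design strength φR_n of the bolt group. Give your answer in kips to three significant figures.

A_b = π × 1² / 4 = 0.7854 in².
R_n = F_nv · A_b · n · n_s = 54 × 0.7854 × 8 × 2 = 678.6 kips.
Design strength φR_n = 0.75 × 678.6 = 509 kips.

509 kips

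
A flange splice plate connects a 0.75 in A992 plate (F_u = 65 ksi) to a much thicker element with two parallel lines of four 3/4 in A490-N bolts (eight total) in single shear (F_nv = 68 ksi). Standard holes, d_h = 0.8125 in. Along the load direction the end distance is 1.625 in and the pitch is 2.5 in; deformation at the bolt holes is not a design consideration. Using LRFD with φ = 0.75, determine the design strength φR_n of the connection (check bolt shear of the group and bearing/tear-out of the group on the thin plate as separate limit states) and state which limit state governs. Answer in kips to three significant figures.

Bolt shear: A_b = π·0.75²/4 = 0.4418 in²; R_n = 68 × 0.4418 × 8 × 1 = 240.3 kips → 0.75 × 240.3 = 180 kips.
Bearing (1.5 l_c t F_u ≤ 3.0 d t F_u): upper limit = 3.0·0.75·0.75·65 = 109.7 kips.
  Edge l_c = 1.625 − 0.8125/2 = 1.219 → r_n = 89.12 kips; interior l_c = 2.5 − 0.8125 = 1.688 → r_n = 109.7 kips.
  R_n,bearing = 2·89.12 + 6·109.7 = 836.4 kips → 0.75 × 836.4 = 627 kips.
Bolt shear governs: 180 kips.

180 kips (bolt shear governs)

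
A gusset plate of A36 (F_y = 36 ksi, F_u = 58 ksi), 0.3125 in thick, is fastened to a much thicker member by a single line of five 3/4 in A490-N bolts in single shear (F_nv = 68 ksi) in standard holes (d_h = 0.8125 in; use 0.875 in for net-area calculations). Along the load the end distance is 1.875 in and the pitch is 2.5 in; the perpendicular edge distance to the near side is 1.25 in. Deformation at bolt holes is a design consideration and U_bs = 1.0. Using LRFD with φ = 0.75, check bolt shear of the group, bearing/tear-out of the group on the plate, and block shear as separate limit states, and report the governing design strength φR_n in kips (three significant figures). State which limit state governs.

71.2 kips (block shear governs)

Bolt shear: A_b = π·0.75²/4 = 0.4418 in²; R_n = 68 × 0.4418 × 5 × 1 = 150.2 kips → 0.75 × 150.2 = 113 kips.
Bearing: edge l_c = 1.469, r_n = 31.95 kips; interior l_c = 1.688, r_n = 32.62 kips; R_n = 31.95 + 4·32.62 = 162.4 kips → 122 kips.
Block shear: A_gv = 3.711, A_nv = 2.48, A_nt = 0.2539 in²; R_n = min(0.6F_uA_nv, 0.6F_yA_gv) + U_bs·F_u·A_nt = 94.88 kips → 71.2 kips.
Block shear governs: 71.2 kips.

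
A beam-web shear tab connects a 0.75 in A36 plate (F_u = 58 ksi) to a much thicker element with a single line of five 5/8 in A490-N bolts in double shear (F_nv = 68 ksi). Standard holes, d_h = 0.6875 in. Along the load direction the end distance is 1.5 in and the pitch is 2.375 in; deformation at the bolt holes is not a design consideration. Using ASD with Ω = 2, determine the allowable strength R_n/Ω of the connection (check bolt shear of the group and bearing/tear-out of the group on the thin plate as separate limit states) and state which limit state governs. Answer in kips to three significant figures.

Bolt shear: A_b = π·0.625²/4 = 0.3068 in²; R_n = 68 × 0.3068 × 5 × 2 = 208.6 kips → 208.6 / 2 = 104 kips.
Bearing (1.5 l_c t F_u ≤ 3.0 d t F_u): upper limit = 3.0·0.625·0.75·58 = 81.56 kips.
  Edge l_c = 1.5 − 0.6875/2 = 1.156 → r_n = 75.45 kips; interior l_c = 2.375 − 0.6875 = 1.688 → r_n = 81.56 kips.
  R_n,bearing = 1·75.45 + 4·81.56 = 401.7 kips → 401.7 / 2 = 201 kips.
Bolt shear governs: 104 kips.

104 kips (bolt shear governs)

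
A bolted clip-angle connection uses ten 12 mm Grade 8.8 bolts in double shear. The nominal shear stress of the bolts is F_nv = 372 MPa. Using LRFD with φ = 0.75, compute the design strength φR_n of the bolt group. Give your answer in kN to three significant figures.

A_b = π × 12² / 4 = 113.1 mm².
R_n = F_nv · A_b · n · n_s = 372 × 113.1 × 10 × 2 / 1000 = 841.4 kN.
Design strength φR_n = 0.75 × 841.4 = 631 kN.

631 kN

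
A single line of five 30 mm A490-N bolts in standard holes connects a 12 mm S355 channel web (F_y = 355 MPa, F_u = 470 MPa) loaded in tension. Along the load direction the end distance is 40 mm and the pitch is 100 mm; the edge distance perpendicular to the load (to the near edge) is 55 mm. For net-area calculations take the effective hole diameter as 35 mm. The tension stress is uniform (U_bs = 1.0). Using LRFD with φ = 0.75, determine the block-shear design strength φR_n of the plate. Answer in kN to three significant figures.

Shear plane L_v = 40 + 4·100 = 440 mm; A_gv = 440 × 12 = 5280 mm².
A_nv = (440 − 4.5·35) × 12 = 3390 mm².
A_nt = (55 − 0.5·35) × 12 = 450 mm².
0.6 F_u A_nv = 956 kN; 0.6 F_y A_gv = 1125 kN → shear rupture governs the shear term.
R_n = 956 + 1.0 × 470 × 450 / 1000 = 1167 kN.
Design strength φR_n = 0.75 × 1167 = 876 kN.

876 kN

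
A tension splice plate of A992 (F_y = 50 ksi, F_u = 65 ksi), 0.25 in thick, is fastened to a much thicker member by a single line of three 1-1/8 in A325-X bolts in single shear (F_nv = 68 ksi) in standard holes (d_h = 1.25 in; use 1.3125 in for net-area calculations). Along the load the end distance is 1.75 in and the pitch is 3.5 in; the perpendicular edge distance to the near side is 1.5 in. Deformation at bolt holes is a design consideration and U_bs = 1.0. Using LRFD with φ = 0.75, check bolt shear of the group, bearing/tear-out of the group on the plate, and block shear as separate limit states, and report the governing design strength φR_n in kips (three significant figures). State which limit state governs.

50.3 kips (block shear governs)

Bolt shear: A_b = π·1.125²/4 = 0.994 in²; R_n = 68 × 0.994 × 3 × 1 = 202.8 kips → 0.75 × 202.8 = 152 kips.
Bearing: edge l_c = 1.125, r_n = 21.94 kips; interior l_c = 2.25, r_n = 43.87 kips; R_n = 21.94 + 2·43.87 = 109.7 kips → 82.3 kips.
Block shear: A_gv = 2.188, A_nv = 1.367, A_nt = 0.2109 in²; R_n = min(0.6F_uA_nv, 0.6F_yA_gv) + U_bs·F_u·A_nt = 67.03 kips → 50.3 kips.
Block shear governs: 50.3 kips.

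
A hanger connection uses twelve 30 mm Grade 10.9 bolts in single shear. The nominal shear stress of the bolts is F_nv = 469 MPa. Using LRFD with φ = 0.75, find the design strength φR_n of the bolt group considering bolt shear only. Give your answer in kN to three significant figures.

A_b = π × 30² / 4 = 706.9 mm².
R_n = F_nv · A_b · n · n_s = 469 × 706.9 × 12 × 1 / 1000 = 3978 kN.
Design strength φR_n = 0.75 × 3978 = 2980 kN.

2980 kN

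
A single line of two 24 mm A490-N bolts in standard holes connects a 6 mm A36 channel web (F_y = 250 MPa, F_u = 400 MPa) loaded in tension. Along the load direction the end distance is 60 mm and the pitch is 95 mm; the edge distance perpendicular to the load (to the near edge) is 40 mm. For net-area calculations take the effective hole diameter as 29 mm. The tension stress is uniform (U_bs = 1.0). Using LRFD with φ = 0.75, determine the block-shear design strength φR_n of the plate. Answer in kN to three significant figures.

Shear plane L_v = 60 + 1·95 = 155 mm; A_gv = 155 × 6 = 930 mm².
A_nv = (155 − 1.5·29) × 6 = 669 mm².
A_nt = (40 − 0.5·29) × 6 = 153 mm².
0.6 F_u A_nv = 160.6 kN; 0.6 F_y A_gv = 139.5 kN → shear yielding governs the shear term.
R_n = 139.5 + 1.0 × 400 × 153 / 1000 = 200.7 kN.
Design strength φR_n = 0.75 × 200.7 = 151 kN.

151 kN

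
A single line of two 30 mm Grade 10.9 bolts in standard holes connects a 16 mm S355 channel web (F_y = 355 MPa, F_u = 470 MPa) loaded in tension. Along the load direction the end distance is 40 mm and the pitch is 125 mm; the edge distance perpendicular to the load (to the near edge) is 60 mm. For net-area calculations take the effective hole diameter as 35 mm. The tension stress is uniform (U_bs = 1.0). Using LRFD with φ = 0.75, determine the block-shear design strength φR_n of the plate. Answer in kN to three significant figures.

620 kN

Shear plane L_v = 40 + 1·125 = 165 mm; A_gv = 165 × 16 = 2640 mm².
A_nv = (165 − 1.5·35) × 16 = 1800 mm².
A_nt = (60 − 0.5·35) × 16 = 680 mm².
0.6 F_u A_nv = 507.6 kN; 0.6 F_y A_gv = 562.3 kN → shear rupture governs the shear term.
R_n = 507.6 + 1.0 × 470 × 680 / 1000 = 827.2 kN.
Design strength φR_n = 0.75 × 827.2 = 620 kN.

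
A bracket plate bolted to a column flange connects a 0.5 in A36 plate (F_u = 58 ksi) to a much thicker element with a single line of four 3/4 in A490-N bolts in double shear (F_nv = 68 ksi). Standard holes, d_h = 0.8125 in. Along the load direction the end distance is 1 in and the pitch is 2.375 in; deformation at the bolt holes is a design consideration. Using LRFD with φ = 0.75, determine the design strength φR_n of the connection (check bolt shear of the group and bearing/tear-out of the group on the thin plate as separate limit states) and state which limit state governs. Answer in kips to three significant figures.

133 kips (bearing governs)

Bolt shear: A_b = π·0.75²/4 = 0.4418 in²; R_n = 68 × 0.4418 × 4 × 2 = 240.3 kips → 0.75 × 240.3 = 180 kips.
Bearing (1.2 l_c t F_u ≤ 2.4 d t F_u): upper limit = 2.4·0.75·0.5·58 = 52.2 kips.
  Edge l_c = 1 − 0.8125/2 = 0.5938 → r_n = 20.66 kips; interior l_c = 2.375 − 0.8125 = 1.562 → r_n = 52.2 kips.
  R_n,bearing = 1·20.66 + 3·52.2 = 177.3 kips → 0.75 × 177.3 = 133 kips.
Bearing governs: 133 kips.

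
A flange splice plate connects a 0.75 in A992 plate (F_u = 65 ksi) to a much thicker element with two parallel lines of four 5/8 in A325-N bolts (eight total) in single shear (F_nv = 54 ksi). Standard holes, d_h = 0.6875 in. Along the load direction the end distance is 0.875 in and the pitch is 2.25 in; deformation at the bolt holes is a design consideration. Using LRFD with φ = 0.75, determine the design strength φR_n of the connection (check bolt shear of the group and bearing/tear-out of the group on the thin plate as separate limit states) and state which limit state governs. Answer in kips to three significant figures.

99.4 kips (bolt shear governs)

Bolt shear: A_b = π·0.625²/4 = 0.3068 in²; R_n = 54 × 0.3068 × 8 × 1 = 132.5 kips → 0.75 × 132.5 = 99.4 kips.
Bearing (1.2 l_c t F_u ≤ 2.4 d t F_u): upper limit = 2.4·0.625·0.75·65 = 73.12 kips.
  Edge l_c = 0.875 − 0.6875/2 = 0.5312 → r_n = 31.08 kips; interior l_c = 2.25 − 0.6875 = 1.562 → r_n = 73.12 kips.
  R_n,bearing = 2·31.08 + 6·73.12 = 500.9 kips → 0.75 × 500.9 = 376 kips.
Bolt shear governs: 99.4 kips.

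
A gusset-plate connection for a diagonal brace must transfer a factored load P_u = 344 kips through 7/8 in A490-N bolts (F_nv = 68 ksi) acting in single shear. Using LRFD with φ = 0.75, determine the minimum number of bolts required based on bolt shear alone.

12 bolts

A_b = π·0.875²/4 = 0.6013 in².
Per-bolt design strength φR_n = 0.75 × 68 × 0.6013 × 1 = 30.67 kips.
n ≥ 344 / 30.67 = 11.22 → use 12 bolts.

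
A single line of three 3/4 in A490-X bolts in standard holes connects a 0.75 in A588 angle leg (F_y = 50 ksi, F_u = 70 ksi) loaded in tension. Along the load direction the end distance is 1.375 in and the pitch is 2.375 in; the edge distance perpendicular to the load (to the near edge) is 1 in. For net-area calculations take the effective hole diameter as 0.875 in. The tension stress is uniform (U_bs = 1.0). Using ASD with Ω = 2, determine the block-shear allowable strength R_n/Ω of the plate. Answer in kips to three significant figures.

76.8 kips

Shear plane L_v = 1.375 + 2·2.375 = 6.125 in; A_gv = 6.125 × 0.75 = 4.594 in².
A_nv = (6.125 − 2.5·0.875) × 0.75 = 2.953 in².
A_nt = (1 − 0.5·0.875) × 0.75 = 0.4219 in².
0.6 F_u A_nv = 124 kips; 0.6 F_y A_gv = 137.8 kips → shear rupture governs the shear term.
R_n = 124 + 1.0 × 70 × 0.4219 = 153.6 kips.
Allowable strength R_n/Ω = 153.6 / 2 = 76.8 kips.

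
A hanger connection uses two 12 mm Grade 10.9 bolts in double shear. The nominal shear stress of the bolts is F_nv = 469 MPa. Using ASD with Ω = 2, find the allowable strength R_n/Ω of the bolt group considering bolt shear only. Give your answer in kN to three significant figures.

106 kN

A_b = π × 12² / 4 = 113.1 mm².
R_n = F_nv · A_b · n · n_s = 469 × 113.1 × 2 × 2 / 1000 = 212.2 kN.
Allowable strength R_n/Ω = 212.2 / 2 = 106 kN.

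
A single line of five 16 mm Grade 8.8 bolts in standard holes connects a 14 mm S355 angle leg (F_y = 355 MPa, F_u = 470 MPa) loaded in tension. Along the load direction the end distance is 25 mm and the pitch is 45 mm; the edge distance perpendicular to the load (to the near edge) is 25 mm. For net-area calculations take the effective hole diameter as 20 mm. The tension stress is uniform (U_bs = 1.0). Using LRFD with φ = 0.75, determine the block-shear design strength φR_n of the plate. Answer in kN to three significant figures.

415 kN

Shear plane L_v = 25 + 4·45 = 205 mm; A_gv = 205 × 14 = 2870 mm².
A_nv = (205 − 4.5·20) × 14 = 1610 mm².
A_nt = (25 − 0.5·20) × 14 = 210 mm².
0.6 F_u A_nv = 454 kN; 0.6 F_y A_gv = 611.3 kN → shear rupture governs the shear term.
R_n = 454 + 1.0 × 470 × 210 / 1000 = 552.7 kN.
Design strength φR_n = 0.75 × 552.7 = 415 kN.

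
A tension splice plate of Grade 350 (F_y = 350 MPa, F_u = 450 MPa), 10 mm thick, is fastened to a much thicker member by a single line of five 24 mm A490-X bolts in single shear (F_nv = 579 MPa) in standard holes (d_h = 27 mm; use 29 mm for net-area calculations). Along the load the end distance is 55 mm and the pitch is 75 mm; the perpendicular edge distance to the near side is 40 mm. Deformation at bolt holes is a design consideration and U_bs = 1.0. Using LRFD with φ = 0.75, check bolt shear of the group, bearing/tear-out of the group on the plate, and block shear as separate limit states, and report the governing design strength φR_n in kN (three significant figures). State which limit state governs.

Bolt shear: A_b = π·24²/4 = 452.4 mm²; R_n = 579 × 452.4 × 5 × 1 / 1000 = 1310 kN → 0.75 × 1310 = 982 kN.
Bearing: edge l_c = 41.5, r_n = 224.1 kN; interior l_c = 48, r_n = 259.2 kN; R_n = 224.1 + 4·259.2 = 1261 kN → 946 kN.
Block shear: A_gv = 3550, A_nv = 2245, A_nt = 255 mm²; R_n = min(0.6F_uA_nv, 0.6F_yA_gv) + U_bs·F_u·A_nt = 720.9 kN → 541 kN.
Block shear governs: 541 kN.

541 kN (block shear governs)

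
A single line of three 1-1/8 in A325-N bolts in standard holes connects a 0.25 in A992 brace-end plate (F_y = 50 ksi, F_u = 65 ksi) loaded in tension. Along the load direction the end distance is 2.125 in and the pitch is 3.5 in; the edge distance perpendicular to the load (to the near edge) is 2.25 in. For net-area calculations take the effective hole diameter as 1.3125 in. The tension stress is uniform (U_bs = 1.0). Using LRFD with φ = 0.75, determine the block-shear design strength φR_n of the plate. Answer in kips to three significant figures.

Shear plane L_v = 2.125 + 2·3.5 = 9.125 in; A_gv = 9.125 × 0.25 = 2.281 in².
A_nv = (9.125 − 2.5·1.3125) × 0.25 = 1.461 in².
A_nt = (2.25 − 0.5·1.3125) × 0.25 = 0.3984 in².
0.6 F_u A_nv = 56.98 kips; 0.6 F_y A_gv = 68.44 kips → shear rupture governs the shear term.
R_n = 56.98 + 1.0 × 65 × 0.3984 = 82.88 kips.
Design strength φR_n = 0.75 × 82.88 = 62.2 kips.

62.2 kips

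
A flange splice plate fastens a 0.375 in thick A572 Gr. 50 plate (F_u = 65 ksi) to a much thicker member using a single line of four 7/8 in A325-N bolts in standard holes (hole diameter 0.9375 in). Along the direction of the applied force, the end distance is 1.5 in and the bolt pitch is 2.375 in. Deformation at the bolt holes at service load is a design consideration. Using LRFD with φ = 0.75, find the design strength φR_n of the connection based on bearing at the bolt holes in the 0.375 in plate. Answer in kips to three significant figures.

117 kips

Per bolt r_n = 1.2 l_c t F_u ≤ 2.4 d t F_u; upper limit = 2.4 × 0.875 × 0.375 × 65 = 51.19 kips.
Edge bolt: l_c = 1.5 − 0.9375/2 = 1.031 in → 1.2 × 1.031 × 0.375 × 65 = 30.16 → r_n = 30.16 kips.
Interior bolts: l_c = 2.375 − 0.9375 = 1.438 in → 1.2 × 1.438 × 0.375 × 65 = 42.05 → r_n = 42.05 kips.
R_n = 1 × 30.16 + 3 × 42.05 = 156.3 kips.
Design strength φR_n = 0.75 × 156.3 = 117 kips.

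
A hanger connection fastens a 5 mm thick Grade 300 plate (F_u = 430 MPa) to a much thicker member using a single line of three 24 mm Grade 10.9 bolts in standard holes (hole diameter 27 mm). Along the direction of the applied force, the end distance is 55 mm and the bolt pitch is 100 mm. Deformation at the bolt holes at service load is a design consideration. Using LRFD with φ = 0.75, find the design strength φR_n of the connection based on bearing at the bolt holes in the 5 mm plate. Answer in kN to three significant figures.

Per bolt r_n = 1.2 l_c t F_u ≤ 2.4 d t F_u; upper limit = 2.4 × 24 × 5 × 430 / 1000 = 123.8 kN.
Edge bolt: l_c = 55 − 27/2 = 41.5 mm → 1.2 × 41.5 × 5 × 430 / 1000 = 107.1 → r_n = 107.1 kN.
Interior bolts: l_c = 100 − 27 = 73 mm → 1.2 × 73 × 5 × 430 / 1000 = 188.3 → r_n = 123.8 kN.
R_n = 1 × 107.1 + 2 × 123.8 = 354.8 kN.
Design strength φR_n = 0.75 × 354.8 = 266 kN.

266 kN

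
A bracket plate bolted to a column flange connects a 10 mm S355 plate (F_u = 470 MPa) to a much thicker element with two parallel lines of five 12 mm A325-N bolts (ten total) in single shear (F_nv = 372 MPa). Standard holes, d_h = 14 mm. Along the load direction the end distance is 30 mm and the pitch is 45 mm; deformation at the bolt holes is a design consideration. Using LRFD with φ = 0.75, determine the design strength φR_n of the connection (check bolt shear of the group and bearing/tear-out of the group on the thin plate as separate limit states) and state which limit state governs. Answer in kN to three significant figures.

Bolt shear: A_b = π·12²/4 = 113.1 mm²; R_n = 372 × 113.1 × 10 × 1 / 1000 = 420.7 kN → 0.75 × 420.7 = 316 kN.
Bearing (1.2 l_c t F_u ≤ 2.4 d t F_u): upper limit = 2.4·12·10·470 / 1000 = 135.4 kN.
  Edge l_c = 30 − 14/2 = 23 → r_n = 129.7 kN; interior l_c = 45 − 14 = 31 → r_n = 135.4 kN.
  R_n,bearing = 2·129.7 + 8·135.4 = 1342 kN → 0.75 × 1342 = 1010 kN.
Bolt shear governs: 316 kN.

316 kN (bolt shear governs)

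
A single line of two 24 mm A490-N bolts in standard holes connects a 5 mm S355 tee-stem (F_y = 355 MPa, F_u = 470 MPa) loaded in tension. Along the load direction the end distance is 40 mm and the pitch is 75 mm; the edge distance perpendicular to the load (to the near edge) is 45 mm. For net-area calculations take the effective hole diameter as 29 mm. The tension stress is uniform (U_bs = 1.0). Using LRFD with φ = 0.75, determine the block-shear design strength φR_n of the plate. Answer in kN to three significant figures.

129 kN

Shear plane L_v = 40 + 1·75 = 115 mm; A_gv = 115 × 5 = 575 mm².
A_nv = (115 − 1.5·29) × 5 = 357.5 mm².
A_nt = (45 − 0.5·29) × 5 = 152.5 mm².
0.6 F_u A_nv = 100.8 kN; 0.6 F_y A_gv = 122.5 kN → shear rupture governs the shear term.
R_n = 100.8 + 1.0 × 470 × 152.5 / 1000 = 172.5 kN.
Design strength φR_n = 0.75 × 172.5 = 129 kN.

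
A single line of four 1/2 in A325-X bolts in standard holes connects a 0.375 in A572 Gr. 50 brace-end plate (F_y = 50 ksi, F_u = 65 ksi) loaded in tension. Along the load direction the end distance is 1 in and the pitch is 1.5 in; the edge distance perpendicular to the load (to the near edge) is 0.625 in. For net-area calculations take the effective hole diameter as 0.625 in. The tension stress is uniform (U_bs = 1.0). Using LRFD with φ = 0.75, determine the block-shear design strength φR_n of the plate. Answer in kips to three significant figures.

Shear plane L_v = 1 + 3·1.5 = 5.5 in; A_gv = 5.5 × 0.375 = 2.062 in².
A_nv = (5.5 − 3.5·0.625) × 0.375 = 1.242 in².
A_nt = (0.625 − 0.5·0.625) × 0.375 = 0.1172 in².
0.6 F_u A_nv = 48.45 kips; 0.6 F_y A_gv = 61.88 kips → shear rupture governs the shear term.
R_n = 48.45 + 1.0 × 65 × 0.1172 = 56.06 kips.
Design strength φR_n = 0.75 × 56.06 = 42 kips.

42 kips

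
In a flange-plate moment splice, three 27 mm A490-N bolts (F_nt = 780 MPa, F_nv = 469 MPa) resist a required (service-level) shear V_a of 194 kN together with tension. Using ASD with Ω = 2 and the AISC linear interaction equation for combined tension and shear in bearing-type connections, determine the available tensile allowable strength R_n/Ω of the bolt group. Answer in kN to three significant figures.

548 kN

A_b = π·27²/4 = 572.6 mm²; f_rv = 194 × 1000 / (3 × 572.6) = 112.9 MPa.
F'_nt = 1.3 F_nt − (Ω F_nt / F_nv) f_rv = 1.3·780 − (2·780/469)·112.9 = 638.3 MPa, capped at F_nt → F'_nt = 638.3 MPa.
R_n = F'_nt · A_b · n = 638.3 × 572.6 × 3 / 1000 = 1096 kN.
Allowable strength R_n/Ω = 1096 / 2 = 548 kN.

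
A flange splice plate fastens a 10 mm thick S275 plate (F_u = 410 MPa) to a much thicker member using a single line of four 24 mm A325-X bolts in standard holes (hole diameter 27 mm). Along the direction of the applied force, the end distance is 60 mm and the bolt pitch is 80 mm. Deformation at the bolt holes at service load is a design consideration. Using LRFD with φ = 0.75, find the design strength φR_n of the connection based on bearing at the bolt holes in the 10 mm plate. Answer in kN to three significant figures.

Per bolt r_n = 1.2 l_c t F_u ≤ 2.4 d t F_u; upper limit = 2.4 × 24 × 10 × 410 / 1000 = 236.2 kN.
Edge bolt: l_c = 60 − 27/2 = 46.5 mm → 1.2 × 46.5 × 10 × 410 / 1000 = 228.8 → r_n = 228.8 kN.
Interior bolts: l_c = 80 − 27 = 53 mm → 1.2 × 53 × 10 × 410 / 1000 = 260.8 → r_n = 236.2 kN.
R_n = 1 × 228.8 + 3 × 236.2 = 937.3 kN.
Design strength φR_n = 0.75 × 937.3 = 703 kN.

703 kN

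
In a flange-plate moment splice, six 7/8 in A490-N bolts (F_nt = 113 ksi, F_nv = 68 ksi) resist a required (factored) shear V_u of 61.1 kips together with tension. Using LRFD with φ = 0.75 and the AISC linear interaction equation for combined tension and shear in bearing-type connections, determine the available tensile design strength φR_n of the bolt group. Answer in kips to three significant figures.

A_b = π·0.875²/4 = 0.6013 in²; f_rv = 61.1 / (6 × 0.6013) = 16.93 ksi.
F'_nt = 1.3 F_nt − (F_nt / φF_nv) f_rv = 1.3·113 − (113/(0.75·68))·16.93 = 109.4 ksi, capped at F_nt → F'_nt = 109.4 ksi.
R_n = F'_nt · A_b · n = 109.4 × 0.6013 × 6 = 394.6 kips.
Design strength φR_n = 0.75 × 394.6 = 296 kips.

296 kips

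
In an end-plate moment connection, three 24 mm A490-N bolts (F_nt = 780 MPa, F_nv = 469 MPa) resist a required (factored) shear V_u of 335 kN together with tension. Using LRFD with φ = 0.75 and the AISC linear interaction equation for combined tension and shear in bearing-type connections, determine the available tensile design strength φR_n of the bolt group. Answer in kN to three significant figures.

A_b = π·24²/4 = 452.4 mm²; f_rv = 335 × 1000 / (3 × 452.4) = 246.8 MPa.
F'_nt = 1.3 F_nt − (F_nt / φF_nv) f_rv = 1.3·780 − (780/(0.75·469))·246.8 = 466.6 MPa, capped at F_nt → F'_nt = 466.6 MPa.
R_n = F'_nt · A_b · n = 466.6 × 452.4 × 3 / 1000 = 633.3 kN.
Design strength φR_n = 0.75 × 633.3 = 475 kN.

475 kN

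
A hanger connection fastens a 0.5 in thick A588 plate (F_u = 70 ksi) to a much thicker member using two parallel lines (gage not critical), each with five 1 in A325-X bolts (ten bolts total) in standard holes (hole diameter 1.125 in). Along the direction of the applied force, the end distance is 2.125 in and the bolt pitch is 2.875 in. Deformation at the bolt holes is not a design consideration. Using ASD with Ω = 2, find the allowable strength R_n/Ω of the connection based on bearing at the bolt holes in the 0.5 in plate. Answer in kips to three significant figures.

450 kips

Per bolt r_n = 1.5 l_c t F_u ≤ 3.0 d t F_u; upper limit = 3.0 × 1 × 0.5 × 70 = 105 kips.
Edge bolt: l_c = 2.125 − 1.125/2 = 1.562 in → 1.5 × 1.562 × 0.5 × 70 = 82.03 → r_n = 82.03 kips.
Interior bolts: l_c = 2.875 − 1.125 = 1.75 in → 1.5 × 1.75 × 0.5 × 70 = 91.88 → r_n = 91.88 kips.
R_n = 2 × 82.03 + 8 × 91.88 = 899.1 kips.
Allowable strength R_n/Ω = 899.1 / 2 = 450 kips.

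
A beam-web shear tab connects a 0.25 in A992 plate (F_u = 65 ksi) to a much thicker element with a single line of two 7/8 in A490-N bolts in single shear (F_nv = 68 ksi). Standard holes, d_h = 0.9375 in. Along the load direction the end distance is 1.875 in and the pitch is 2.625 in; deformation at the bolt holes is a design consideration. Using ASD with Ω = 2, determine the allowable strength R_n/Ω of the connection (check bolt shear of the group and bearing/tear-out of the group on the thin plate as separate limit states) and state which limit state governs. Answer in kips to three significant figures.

Bolt shear: A_b = π·0.875²/4 = 0.6013 in²; R_n = 68 × 0.6013 × 2 × 1 = 81.78 kips → 81.78 / 2 = 40.9 kips.
Bearing (1.2 l_c t F_u ≤ 2.4 d t F_u): upper limit = 2.4·0.875·0.25·65 = 34.12 kips.
  Edge l_c = 1.875 − 0.9375/2 = 1.406 → r_n = 27.42 kips; interior l_c = 2.625 − 0.9375 = 1.688 → r_n = 32.91 kips.
  R_n,bearing = 1·27.42 + 1·32.91 = 60.33 kips → 60.33 / 2 = 30.2 kips.
Bearing governs: 30.2 kips.

30.2 kips (bearing governs)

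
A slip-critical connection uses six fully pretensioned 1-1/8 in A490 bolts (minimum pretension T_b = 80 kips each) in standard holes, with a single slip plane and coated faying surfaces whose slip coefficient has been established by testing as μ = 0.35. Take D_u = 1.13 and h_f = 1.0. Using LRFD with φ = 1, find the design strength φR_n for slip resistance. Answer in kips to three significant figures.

R_n = μ · D_u · h_f · T_b · n_s · n_b = 0.35 × 1.13 × 1.0 × 80 × 1 × 6 = 189.8 kips.
Design strength φR_n = 1 × 189.8 = 190 kips.

190 kips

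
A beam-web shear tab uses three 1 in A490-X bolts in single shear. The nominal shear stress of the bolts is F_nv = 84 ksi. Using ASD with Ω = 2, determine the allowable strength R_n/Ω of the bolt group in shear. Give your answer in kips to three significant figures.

A_b = π × 1² / 4 = 0.7854 in².
R_n = F_nv · A_b · n · n_s = 84 × 0.7854 × 3 × 1 = 197.9 kips.
Allowable strength R_n/Ω = 197.9 / 2 = 99 kips.

99 kips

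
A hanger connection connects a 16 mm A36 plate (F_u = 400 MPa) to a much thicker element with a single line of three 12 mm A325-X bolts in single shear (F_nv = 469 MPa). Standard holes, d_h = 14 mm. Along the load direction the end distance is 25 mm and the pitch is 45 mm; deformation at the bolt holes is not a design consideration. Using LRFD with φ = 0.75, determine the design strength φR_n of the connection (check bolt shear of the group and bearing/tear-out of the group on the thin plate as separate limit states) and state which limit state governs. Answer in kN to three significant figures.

Bolt shear: A_b = π·12²/4 = 113.1 mm²; R_n = 469 × 113.1 × 3 × 1 / 1000 = 159.1 kN → 0.75 × 159.1 = 119 kN.
Bearing (1.5 l_c t F_u ≤ 3.0 d t F_u): upper limit = 3.0·12·16·400 / 1000 = 230.4 kN.
  Edge l_c = 25 − 14/2 = 18 → r_n = 172.8 kN; interior l_c = 45 − 14 = 31 → r_n = 230.4 kN.
  R_n,bearing = 1·172.8 + 2·230.4 = 633.6 kN → 0.75 × 633.6 = 475 kN.
Bolt shear governs: 119 kN.

119 kN (bolt shear governs)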